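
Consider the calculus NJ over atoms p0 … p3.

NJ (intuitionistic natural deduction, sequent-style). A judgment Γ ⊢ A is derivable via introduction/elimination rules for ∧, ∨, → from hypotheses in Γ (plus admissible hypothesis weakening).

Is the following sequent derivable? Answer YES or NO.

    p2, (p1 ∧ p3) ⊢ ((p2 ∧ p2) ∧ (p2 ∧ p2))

Derivation trace:
[∧I] p2, (p1 ∧ p3) ⊢ ((p2 ∧ p2) ∧ (p2 ∧ p2))
  [∧I] p2 ⊢ (p2 ∧ p2)
    [Ax] p2 ⊢ p2
    [Ax] p2 ⊢ p2
  [Wk] p2, (p1 ∧ p3) ⊢ (p2 ∧ p2)
    [∧I] p2 ⊢ (p2 ∧ p2)
      [Ax] p2 ⊢ p2
      [Ax] p2 ⊢ p2

Result: YES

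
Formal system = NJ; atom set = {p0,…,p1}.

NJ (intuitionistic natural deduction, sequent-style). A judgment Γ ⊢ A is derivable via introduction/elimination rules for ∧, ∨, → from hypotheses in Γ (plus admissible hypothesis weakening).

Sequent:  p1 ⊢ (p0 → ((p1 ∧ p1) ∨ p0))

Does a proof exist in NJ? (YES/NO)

Derivation trace:
[→I] p1 ⊢ (p0 → ((p1 ∧ p1) ∨ p0))
  [∨I₁] p1, p0 ⊢ ((p1 ∧ p1) ∨ p0)
    [∧I] p1, p0 ⊢ (p1 ∧ p1)
      [Wk] p1, p0 ⊢ p1
        [Ax] p1 ⊢ p1
      [Wk] p1, p0 ⊢ p1
        [Ax] p1 ⊢ p1

Result: YES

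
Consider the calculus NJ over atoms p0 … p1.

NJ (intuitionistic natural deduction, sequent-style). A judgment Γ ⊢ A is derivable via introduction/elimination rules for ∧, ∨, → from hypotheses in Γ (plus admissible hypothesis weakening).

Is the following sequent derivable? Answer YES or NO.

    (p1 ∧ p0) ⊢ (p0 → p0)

Derivation trace:
[Wk] (p1 ∧ p0) ⊢ (p0 → p0)
  [→I]  ⊢ (p0 → p0)
    [Ax] p0 ⊢ p0

Result: YES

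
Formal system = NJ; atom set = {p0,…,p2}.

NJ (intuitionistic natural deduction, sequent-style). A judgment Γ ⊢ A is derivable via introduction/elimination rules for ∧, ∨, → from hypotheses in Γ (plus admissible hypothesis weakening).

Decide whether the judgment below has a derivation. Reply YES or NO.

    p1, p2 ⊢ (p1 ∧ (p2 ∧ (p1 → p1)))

Proof tree:
[∧I] p1, p2 ⊢ (p1 ∧ (p2 ∧ (p1 → p1)))
  [Ax] p1 ⊢ p1
  [∧I] p2 ⊢ (p2 ∧ (p1 → p1))
    [Ax] p2 ⊢ p2
    [→I]  ⊢ (p1 → p1)
      [Ax] p1 ⊢ p1

Result: YES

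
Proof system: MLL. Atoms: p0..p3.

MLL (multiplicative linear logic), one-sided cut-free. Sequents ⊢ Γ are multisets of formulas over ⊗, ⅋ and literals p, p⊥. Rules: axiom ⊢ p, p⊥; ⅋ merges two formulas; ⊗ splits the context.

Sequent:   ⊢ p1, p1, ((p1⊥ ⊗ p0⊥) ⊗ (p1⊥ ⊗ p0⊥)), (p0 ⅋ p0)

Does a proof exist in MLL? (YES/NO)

Proof tree:
[⅋]  ⊢ p1, p1, ((p1⊥ ⊗ p0⊥) ⊗ (p1⊥ ⊗ p0⊥)), (p0 ⅋ p0)
  [⊗]  ⊢ p1, p0, p1, p0, ((p1⊥ ⊗ p0⊥) ⊗ (p1⊥ ⊗ p0⊥))
    [⊗]  ⊢ p1, p0, (p1⊥ ⊗ p0⊥)
      [Ax]  ⊢ p1, p1⊥
      [Ax]  ⊢ p0, p0⊥
    [⊗]  ⊢ p1, p0, (p1⊥ ⊗ p0⊥)
      [Ax]  ⊢ p1, p1⊥
      [Ax]  ⊢ p0, p0⊥

Result: YES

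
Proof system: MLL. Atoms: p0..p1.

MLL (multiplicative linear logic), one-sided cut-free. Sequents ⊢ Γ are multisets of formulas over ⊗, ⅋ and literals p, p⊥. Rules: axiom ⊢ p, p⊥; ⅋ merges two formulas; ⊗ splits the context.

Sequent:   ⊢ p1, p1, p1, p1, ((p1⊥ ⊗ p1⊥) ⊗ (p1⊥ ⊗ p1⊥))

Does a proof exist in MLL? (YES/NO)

Derivation (root first):
[⊗]  ⊢ p1, p1, p1, p1, ((p1⊥ ⊗ p1⊥) ⊗ (p1⊥ ⊗ p1⊥))
  [⊗]  ⊢ p1, p1, (p1⊥ ⊗ p1⊥)
    [Ax]  ⊢ p1, p1⊥
    [Ax]  ⊢ p1, p1⊥
  [⊗]  ⊢ p1, p1, (p1⊥ ⊗ p1⊥)
    [Ax]  ⊢ p1, p1⊥
    [Ax]  ⊢ p1, p1⊥

Result: YES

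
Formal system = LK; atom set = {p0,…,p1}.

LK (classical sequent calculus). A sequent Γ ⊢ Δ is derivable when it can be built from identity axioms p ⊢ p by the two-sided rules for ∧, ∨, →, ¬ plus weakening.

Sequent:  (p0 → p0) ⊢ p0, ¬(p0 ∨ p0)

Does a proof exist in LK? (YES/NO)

Proof tree:
[¬R] (p0 → p0) ⊢ p0, ¬(p0 ∨ p0)
  [→L] (p0 ∨ p0), (p0 → p0) ⊢ p0
    [∨L] (p0 ∨ p0) ⊢ p0
      [Ax] p0 ⊢ p0
      [Ax] p0 ⊢ p0
    [Ax] p0 ⊢ p0

Result: YES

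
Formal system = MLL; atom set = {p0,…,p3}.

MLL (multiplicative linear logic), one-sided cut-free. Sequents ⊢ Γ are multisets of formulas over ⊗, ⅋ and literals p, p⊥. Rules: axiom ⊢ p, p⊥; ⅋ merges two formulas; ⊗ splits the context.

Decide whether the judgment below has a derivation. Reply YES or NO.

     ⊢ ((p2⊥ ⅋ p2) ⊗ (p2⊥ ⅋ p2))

Derivation (root first):
[⊗]  ⊢ ((p2⊥ ⅋ p2) ⊗ (p2⊥ ⅋ p2))
  [⅋]  ⊢ (p2⊥ ⅋ p2)
    [Ax]  ⊢ p2, p2⊥
  [⅋]  ⊢ (p2⊥ ⅋ p2)
    [Ax]  ⊢ p2, p2⊥

Result: YES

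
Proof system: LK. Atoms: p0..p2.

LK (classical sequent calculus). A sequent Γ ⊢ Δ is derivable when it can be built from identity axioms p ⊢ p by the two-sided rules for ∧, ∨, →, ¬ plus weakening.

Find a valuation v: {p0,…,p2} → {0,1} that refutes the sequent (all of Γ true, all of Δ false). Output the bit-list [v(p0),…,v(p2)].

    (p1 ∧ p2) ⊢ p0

Search for a countermodel by truth-table:
  v=000: Γ:[(p1 ∧ p2)=F] Δ:[p0=F] refutes=False
  v=001: Γ:[(p1 ∧ p2)=F] Δ:[p0=F] refutes=False
  v=010: Γ:[(p1 ∧ p2)=F] Δ:[p0=F] refutes=False
  v=011: Γ:[(p1 ∧ p2)=T] Δ:[p0=F] refutes=True  ← countermodel

Result: [0, 1, 1]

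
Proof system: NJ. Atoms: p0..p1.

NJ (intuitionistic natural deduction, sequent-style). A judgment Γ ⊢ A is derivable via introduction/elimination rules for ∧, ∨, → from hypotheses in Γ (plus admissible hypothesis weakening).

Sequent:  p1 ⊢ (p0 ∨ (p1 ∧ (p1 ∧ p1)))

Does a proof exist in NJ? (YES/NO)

Proof tree:
[∨I₂] p1 ⊢ (p0 ∨ (p1 ∧ (p1 ∧ p1)))
  [∧I] p1 ⊢ (p1 ∧ (p1 ∧ p1))
    [Ax] p1 ⊢ p1
    [∧I] p1 ⊢ (p1 ∧ p1)
      [Ax] p1 ⊢ p1
      [Ax] p1 ⊢ p1

Result: YES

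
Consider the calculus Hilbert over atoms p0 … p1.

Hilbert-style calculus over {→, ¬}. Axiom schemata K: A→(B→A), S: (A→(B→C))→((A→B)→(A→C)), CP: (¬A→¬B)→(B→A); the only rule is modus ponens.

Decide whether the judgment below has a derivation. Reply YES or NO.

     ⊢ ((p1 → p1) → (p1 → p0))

Search for a countermodel by truth-table:
  v=00: Γ:[] Δ:[((p1 → p1) → (p1 → p0))=T] refutes=False
  v=01: Γ:[] Δ:[((p1 → p1) → (p1 → p0))=F] refutes=True  ← countermodel

Result: NO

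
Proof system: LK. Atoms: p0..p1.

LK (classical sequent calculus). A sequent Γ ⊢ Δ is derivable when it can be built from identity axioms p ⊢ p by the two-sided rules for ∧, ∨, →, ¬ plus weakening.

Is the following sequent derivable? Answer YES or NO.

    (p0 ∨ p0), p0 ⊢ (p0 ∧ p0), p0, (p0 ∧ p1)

Derivation (root first):
[∧R] (p0 ∨ p0), p0 ⊢ (p0 ∧ p0), p0, (p0 ∧ p1)
  [WR] p0 ⊢ p0, p0
    [Ax] p0 ⊢ p0
  [WR] (p0 ∨ p0), p0 ⊢ (p0 ∧ p0), p1
    [∧R] (p0 ∨ p0), p0 ⊢ (p0 ∧ p0)
      [∨L] (p0 ∨ p0) ⊢ p0
        [Ax] p0 ⊢ p0
        [Ax] p0 ⊢ p0
      [Ax] p0 ⊢ p0

Result: YES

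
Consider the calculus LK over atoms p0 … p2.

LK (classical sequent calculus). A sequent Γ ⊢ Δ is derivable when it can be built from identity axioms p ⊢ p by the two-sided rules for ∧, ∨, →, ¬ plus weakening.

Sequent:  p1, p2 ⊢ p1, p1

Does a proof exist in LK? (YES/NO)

Derivation (root first):
[WR] p1, p2 ⊢ p1, p1
  [WL] p1, p2 ⊢ p1
    [Ax] p1 ⊢ p1

Result: YES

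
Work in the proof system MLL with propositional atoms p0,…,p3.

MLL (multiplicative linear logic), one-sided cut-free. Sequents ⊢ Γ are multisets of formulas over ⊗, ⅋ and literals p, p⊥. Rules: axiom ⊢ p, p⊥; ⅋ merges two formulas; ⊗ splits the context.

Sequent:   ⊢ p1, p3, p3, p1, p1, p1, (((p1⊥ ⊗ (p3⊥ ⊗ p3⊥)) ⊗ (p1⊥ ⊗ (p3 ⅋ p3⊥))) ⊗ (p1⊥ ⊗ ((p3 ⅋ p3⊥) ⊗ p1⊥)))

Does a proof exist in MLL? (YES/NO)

Proof tree:
[⊗]  ⊢ p1, p3, p3, p1, p1, p1, (((p1⊥ ⊗ (p3⊥ ⊗ p3⊥)) ⊗ (p1⊥ ⊗ (p3 ⅋ p3⊥))) ⊗ (p1⊥ ⊗ ((p3 ⅋ p3⊥) ⊗ p1⊥)))
  [⊗]  ⊢ p1, p3, p3, p1, ((p1⊥ ⊗ (p3⊥ ⊗ p3⊥)) ⊗ (p1⊥ ⊗ (p3 ⅋ p3⊥)))
    [⊗]  ⊢ p1, p3, p3, (p1⊥ ⊗ (p3⊥ ⊗ p3⊥))
      [Ax]  ⊢ p1, p1⊥
      [⊗]  ⊢ p3, p3, (p3⊥ ⊗ p3⊥)
        [Ax]  ⊢ p3, p3⊥
        [Ax]  ⊢ p3, p3⊥
    [⊗]  ⊢ p1, (p1⊥ ⊗ (p3 ⅋ p3⊥))
      [Ax]  ⊢ p1, p1⊥
      [⅋]  ⊢ (p3 ⅋ p3⊥)
        [Ax]  ⊢ p3, p3⊥
  [⊗]  ⊢ p1, p1, (p1⊥ ⊗ ((p3 ⅋ p3⊥) ⊗ p1⊥))
    [Ax]  ⊢ p1, p1⊥
    [⊗]  ⊢ p1, ((p3 ⅋ p3⊥) ⊗ p1⊥)
      [⅋]  ⊢ (p3 ⅋ p3⊥)
        [Ax]  ⊢ p3, p3⊥
      [Ax]  ⊢ p1, p1⊥

Result: YES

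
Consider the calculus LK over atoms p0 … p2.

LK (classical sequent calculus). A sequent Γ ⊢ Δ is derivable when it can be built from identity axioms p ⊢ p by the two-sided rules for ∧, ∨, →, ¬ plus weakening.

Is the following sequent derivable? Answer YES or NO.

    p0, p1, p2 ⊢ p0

Derivation trace:
[WL] p0, p1, p2 ⊢ p0
  [WL] p0, p1 ⊢ p0
    [Ax] p0 ⊢ p0

Result: YES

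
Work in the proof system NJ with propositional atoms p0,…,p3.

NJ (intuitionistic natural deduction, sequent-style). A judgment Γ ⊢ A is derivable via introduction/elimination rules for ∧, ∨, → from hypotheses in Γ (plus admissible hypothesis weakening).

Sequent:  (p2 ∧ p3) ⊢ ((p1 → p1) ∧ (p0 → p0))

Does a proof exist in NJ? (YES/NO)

Proof tree:
[∧I] (p2 ∧ p3) ⊢ ((p1 → p1) ∧ (p0 → p0))
  [→I]  ⊢ (p1 → p1)
    [Ax] p1 ⊢ p1
  [→I] (p2 ∧ p3) ⊢ (p0 → p0)
    [Wk] p0, (p2 ∧ p3) ⊢ p0
      [Ax] p0 ⊢ p0

Result: YES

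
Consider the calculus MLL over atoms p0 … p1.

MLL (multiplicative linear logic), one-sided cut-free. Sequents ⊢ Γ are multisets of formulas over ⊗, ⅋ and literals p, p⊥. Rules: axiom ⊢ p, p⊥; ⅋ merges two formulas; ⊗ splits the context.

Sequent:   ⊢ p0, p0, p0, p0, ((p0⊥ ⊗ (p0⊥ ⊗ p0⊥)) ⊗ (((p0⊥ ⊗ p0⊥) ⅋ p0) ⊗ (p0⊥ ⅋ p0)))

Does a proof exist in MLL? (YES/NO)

Proof tree:
[⊗]  ⊢ p0, p0, p0, p0, ((p0⊥ ⊗ (p0⊥ ⊗ p0⊥)) ⊗ (((p0⊥ ⊗ p0⊥) ⅋ p0) ⊗ (p0⊥ ⅋ p0)))
  [⊗]  ⊢ p0, p0, p0, (p0⊥ ⊗ (p0⊥ ⊗ p0⊥))
    [Ax]  ⊢ p0, p0⊥
    [⊗]  ⊢ p0, p0, (p0⊥ ⊗ p0⊥)
      [Ax]  ⊢ p0, p0⊥
      [Ax]  ⊢ p0, p0⊥
  [⊗]  ⊢ p0, (((p0⊥ ⊗ p0⊥) ⅋ p0) ⊗ (p0⊥ ⅋ p0))
    [⅋]  ⊢ p0, ((p0⊥ ⊗ p0⊥) ⅋ p0)
      [⊗]  ⊢ p0, p0, (p0⊥ ⊗ p0⊥)
        [Ax]  ⊢ p0, p0⊥
        [Ax]  ⊢ p0, p0⊥
    [⅋]  ⊢ (p0⊥ ⅋ p0)
      [Ax]  ⊢ p0, p0⊥

Result: YES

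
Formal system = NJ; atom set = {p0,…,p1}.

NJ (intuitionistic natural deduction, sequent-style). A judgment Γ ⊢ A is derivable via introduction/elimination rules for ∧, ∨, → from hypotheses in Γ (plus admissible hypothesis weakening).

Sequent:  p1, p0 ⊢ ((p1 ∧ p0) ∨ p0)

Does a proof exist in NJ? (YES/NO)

Proof tree:
[∨I₁] p1, p0 ⊢ ((p1 ∧ p0) ∨ p0)
  [∧I] p1, p0 ⊢ (p1 ∧ p0)
    [Ax] p1 ⊢ p1
    [Ax] p0 ⊢ p0

Result: YES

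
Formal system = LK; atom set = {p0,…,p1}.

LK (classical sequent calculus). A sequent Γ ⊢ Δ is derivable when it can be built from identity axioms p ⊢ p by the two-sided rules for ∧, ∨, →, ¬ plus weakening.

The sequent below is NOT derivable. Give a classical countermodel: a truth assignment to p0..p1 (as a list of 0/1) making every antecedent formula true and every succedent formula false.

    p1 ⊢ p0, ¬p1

Enumerate valuations to refute Γ ⊢ Δ:
  v=00: Γ:[p1=F] Δ:[p0=F, ¬p1=T] refutes=False
  v=01: Γ:[p1=T] Δ:[p0=F, ¬p1=F] refutes=True  ← countermodel

Result: [0, 1]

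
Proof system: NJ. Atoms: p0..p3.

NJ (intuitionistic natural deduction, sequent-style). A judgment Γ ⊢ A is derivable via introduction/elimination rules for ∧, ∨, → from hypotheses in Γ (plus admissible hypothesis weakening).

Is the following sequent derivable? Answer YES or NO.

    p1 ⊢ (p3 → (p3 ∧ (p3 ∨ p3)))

Derivation trace:
[→I] p1 ⊢ (p3 → (p3 ∧ (p3 ∨ p3)))
  [Wk] p3, p1 ⊢ (p3 ∧ (p3 ∨ p3))
    [∧I] p3 ⊢ (p3 ∧ (p3 ∨ p3))
      [Ax] p3 ⊢ p3
      [∨I₁] p3 ⊢ (p3 ∨ p3)
        [Ax] p3 ⊢ p3

Result: YES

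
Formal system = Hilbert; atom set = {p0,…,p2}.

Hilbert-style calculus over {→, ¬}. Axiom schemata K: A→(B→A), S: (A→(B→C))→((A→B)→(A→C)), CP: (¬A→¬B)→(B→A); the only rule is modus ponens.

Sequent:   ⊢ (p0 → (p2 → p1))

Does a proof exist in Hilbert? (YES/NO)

Enumerate valuations to refute Γ ⊢ Δ:
  v=000: Γ:[] Δ:[(p0 → (p2 → p1))=T] refutes=False
  v=001: Γ:[] Δ:[(p0 → (p2 → p1))=T] refutes=False
  v=010: Γ:[] Δ:[(p0 → (p2 → p1))=T] refutes=False
  v=011: Γ:[] Δ:[(p0 → (p2 → p1))=T] refutes=False
  v=100: Γ:[] Δ:[(p0 → (p2 → p1))=T] refutes=False
  v=101: Γ:[] Δ:[(p0 → (p2 → p1))=F] refutes=True  ← countermodel

Result: NO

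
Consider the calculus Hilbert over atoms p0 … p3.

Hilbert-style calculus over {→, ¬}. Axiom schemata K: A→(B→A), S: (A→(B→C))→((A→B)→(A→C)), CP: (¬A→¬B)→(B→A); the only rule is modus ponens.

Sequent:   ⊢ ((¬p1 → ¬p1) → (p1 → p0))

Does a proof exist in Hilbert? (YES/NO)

Truth-table refutation:
  v=0000: Γ:[] Δ:[((¬p1 → ¬p1) → (p1 → p0))=T] refutes=False
  v=0001: Γ:[] Δ:[((¬p1 → ¬p1) → (p1 → p0))=T] refutes=False
  v=0010: Γ:[] Δ:[((¬p1 → ¬p1) → (p1 → p0))=T] refutes=False
  v=0011: Γ:[] Δ:[((¬p1 → ¬p1) → (p1 → p0))=T] refutes=False
  v=0100: Γ:[] Δ:[((¬p1 → ¬p1) → (p1 → p0))=F] refutes=True  ← countermodel

Result: NO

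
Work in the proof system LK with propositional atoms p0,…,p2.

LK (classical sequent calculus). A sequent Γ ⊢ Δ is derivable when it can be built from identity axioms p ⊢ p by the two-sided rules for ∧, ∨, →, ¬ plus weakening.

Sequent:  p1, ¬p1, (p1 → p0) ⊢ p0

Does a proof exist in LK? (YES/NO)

Derivation trace:
[→L] p1, ¬p1, (p1 → p0) ⊢ p0
  [¬L] p1, ¬p1 ⊢ p1
    [WR] p1 ⊢ p1, p1
      [Ax] p1 ⊢ p1
  [Ax] p0 ⊢ p0

Result: YES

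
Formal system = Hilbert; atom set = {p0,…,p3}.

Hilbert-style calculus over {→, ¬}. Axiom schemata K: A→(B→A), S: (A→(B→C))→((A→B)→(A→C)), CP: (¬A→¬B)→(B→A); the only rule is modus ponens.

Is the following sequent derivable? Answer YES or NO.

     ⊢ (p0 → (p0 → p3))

Truth-table refutation:
  v=0000: Γ:[] Δ:[(p0 → (p0 → p3))=T] refutes=False
  v=0001: Γ:[] Δ:[(p0 → (p0 → p3))=T] refutes=False
  v=0010: Γ:[] Δ:[(p0 → (p0 → p3))=T] refutes=False
  v=0011: Γ:[] Δ:[(p0 → (p0 → p3))=T] refutes=False
  v=0100: Γ:[] Δ:[(p0 → (p0 → p3))=T] refutes=False
  v=0101: Γ:[] Δ:[(p0 → (p0 → p3))=T] refutes=False
  v=0110: Γ:[] Δ:[(p0 → (p0 → p3))=T] refutes=False
  v=0111: Γ:[] Δ:[(p0 → (p0 → p3))=T] refutes=False
  v=1000: Γ:[] Δ:[(p0 → (p0 → p3))=F] refutes=True  ← countermodel

Result: NO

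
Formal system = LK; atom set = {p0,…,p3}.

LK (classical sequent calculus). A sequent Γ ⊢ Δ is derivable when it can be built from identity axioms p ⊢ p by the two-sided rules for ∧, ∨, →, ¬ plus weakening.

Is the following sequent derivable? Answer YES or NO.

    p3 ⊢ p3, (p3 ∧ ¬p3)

Derivation (root first):
[∧R] p3 ⊢ p3, (p3 ∧ ¬p3)
  [WR] p3 ⊢ p3, p3
    [Ax] p3 ⊢ p3
  [¬R]  ⊢ p3, p3, p3, ¬p3
    [WR] p3 ⊢ p3, p3, p3
      [WR] p3 ⊢ p3, p3
        [Ax] p3 ⊢ p3

Result: YES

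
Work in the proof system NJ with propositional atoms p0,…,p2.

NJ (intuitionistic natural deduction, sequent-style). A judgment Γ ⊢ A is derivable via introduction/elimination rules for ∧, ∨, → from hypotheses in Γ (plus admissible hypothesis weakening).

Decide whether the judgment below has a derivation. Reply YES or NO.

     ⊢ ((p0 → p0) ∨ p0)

Derivation trace:
[∨I₁]  ⊢ ((p0 → p0) ∨ p0)
  [→I]  ⊢ (p0 → p0)
    [Ax] p0 ⊢ p0

Result: YES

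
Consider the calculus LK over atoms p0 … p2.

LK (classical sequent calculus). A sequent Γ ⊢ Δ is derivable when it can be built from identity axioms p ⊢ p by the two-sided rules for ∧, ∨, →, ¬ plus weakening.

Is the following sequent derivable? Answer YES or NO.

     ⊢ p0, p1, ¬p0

Proof tree:
[¬R]  ⊢ p0, p1, ¬p0
  [WR] p0 ⊢ p0, p1
    [Ax] p0 ⊢ p0

Result: YES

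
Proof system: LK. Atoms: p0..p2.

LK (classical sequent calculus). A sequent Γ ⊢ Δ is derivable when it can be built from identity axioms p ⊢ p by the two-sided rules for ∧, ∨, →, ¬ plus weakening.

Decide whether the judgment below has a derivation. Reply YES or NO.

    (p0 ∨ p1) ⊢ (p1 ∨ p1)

Enumerate valuations to refute Γ ⊢ Δ:
  v=000: Γ:[(p0 ∨ p1)=F] Δ:[(p1 ∨ p1)=F] refutes=False
  v=001: Γ:[(p0 ∨ p1)=F] Δ:[(p1 ∨ p1)=F] refutes=False
  v=010: Γ:[(p0 ∨ p1)=T] Δ:[(p1 ∨ p1)=T] refutes=False
  v=011: Γ:[(p0 ∨ p1)=T] Δ:[(p1 ∨ p1)=T] refutes=False
  v=100: Γ:[(p0 ∨ p1)=T] Δ:[(p1 ∨ p1)=F] refutes=True  ← countermodel

Result: NO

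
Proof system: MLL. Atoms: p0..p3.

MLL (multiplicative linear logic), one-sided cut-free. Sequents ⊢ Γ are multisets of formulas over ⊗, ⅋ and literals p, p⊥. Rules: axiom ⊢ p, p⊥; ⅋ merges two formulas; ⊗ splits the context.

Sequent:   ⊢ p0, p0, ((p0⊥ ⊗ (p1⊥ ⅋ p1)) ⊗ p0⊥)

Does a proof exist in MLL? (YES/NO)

Proof tree:
[⊗]  ⊢ p0, p0, ((p0⊥ ⊗ (p1⊥ ⅋ p1)) ⊗ p0⊥)
  [⊗]  ⊢ p0, (p0⊥ ⊗ (p1⊥ ⅋ p1))
    [Ax]  ⊢ p0, p0⊥
    [⅋]  ⊢ (p1⊥ ⅋ p1)
      [Ax]  ⊢ p1, p1⊥
  [Ax]  ⊢ p0, p0⊥

Result: YES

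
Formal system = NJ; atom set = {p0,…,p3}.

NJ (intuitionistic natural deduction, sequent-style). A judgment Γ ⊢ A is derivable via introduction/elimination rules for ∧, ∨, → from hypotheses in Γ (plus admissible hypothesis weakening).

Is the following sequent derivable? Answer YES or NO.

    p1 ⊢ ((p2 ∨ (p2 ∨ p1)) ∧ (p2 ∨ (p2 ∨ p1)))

Proof tree:
[∧I] p1 ⊢ ((p2 ∨ (p2 ∨ p1)) ∧ (p2 ∨ (p2 ∨ p1)))
  [∨I₂] p1, p1 ⊢ (p2 ∨ (p2 ∨ p1))
    [Wk] p1, p1 ⊢ (p2 ∨ p1)
      [∨I₂] p1 ⊢ (p2 ∨ p1)
        [Ax] p1 ⊢ p1
  [∨I₂] p1, p1 ⊢ (p2 ∨ (p2 ∨ p1))
    [Wk] p1, p1 ⊢ (p2 ∨ p1)
      [∨I₂] p1 ⊢ (p2 ∨ p1)
        [Ax] p1 ⊢ p1

Result: YES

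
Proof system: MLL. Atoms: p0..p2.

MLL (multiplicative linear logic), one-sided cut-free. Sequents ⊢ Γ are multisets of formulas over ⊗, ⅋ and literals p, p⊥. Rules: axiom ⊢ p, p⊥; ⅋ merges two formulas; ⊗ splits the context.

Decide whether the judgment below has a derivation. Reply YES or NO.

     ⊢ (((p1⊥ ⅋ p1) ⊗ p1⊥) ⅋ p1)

Derivation trace:
[⅋]  ⊢ (((p1⊥ ⅋ p1) ⊗ p1⊥) ⅋ p1)
  [⊗]  ⊢ p1, ((p1⊥ ⅋ p1) ⊗ p1⊥)
    [⅋]  ⊢ (p1⊥ ⅋ p1)
      [Ax]  ⊢ p1, p1⊥
    [Ax]  ⊢ p1, p1⊥

Result: YES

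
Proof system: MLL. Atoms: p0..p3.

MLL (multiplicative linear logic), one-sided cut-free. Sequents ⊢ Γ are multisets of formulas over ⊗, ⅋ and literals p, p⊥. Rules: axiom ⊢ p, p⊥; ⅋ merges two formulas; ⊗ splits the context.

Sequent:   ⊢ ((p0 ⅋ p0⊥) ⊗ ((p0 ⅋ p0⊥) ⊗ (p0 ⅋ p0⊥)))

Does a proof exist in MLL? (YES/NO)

Derivation trace:
[⊗]  ⊢ ((p0 ⅋ p0⊥) ⊗ ((p0 ⅋ p0⊥) ⊗ (p0 ⅋ p0⊥)))
  [⅋]  ⊢ (p0 ⅋ p0⊥)
    [Ax]  ⊢ p0, p0⊥
  [⊗]  ⊢ ((p0 ⅋ p0⊥) ⊗ (p0 ⅋ p0⊥))
    [⅋]  ⊢ (p0 ⅋ p0⊥)
      [Ax]  ⊢ p0, p0⊥
    [⅋]  ⊢ (p0 ⅋ p0⊥)
      [Ax]  ⊢ p0, p0⊥

Result: YES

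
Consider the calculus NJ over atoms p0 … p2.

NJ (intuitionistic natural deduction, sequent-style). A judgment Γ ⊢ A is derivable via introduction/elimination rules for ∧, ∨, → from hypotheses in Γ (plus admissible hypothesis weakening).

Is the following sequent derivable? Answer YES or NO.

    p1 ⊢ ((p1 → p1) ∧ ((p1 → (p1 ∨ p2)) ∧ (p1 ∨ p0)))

Derivation trace:
[∧I] p1 ⊢ ((p1 → p1) ∧ ((p1 → (p1 ∨ p2)) ∧ (p1 ∨ p0)))
  [→I]  ⊢ (p1 → p1)
    [Ax] p1 ⊢ p1
  [∧I] p1 ⊢ ((p1 → (p1 ∨ p2)) ∧ (p1 ∨ p0))
    [→I]  ⊢ (p1 → (p1 ∨ p2))
      [∨I₁] p1 ⊢ (p1 ∨ p2)
        [Ax] p1 ⊢ p1
    [∨I₁] p1 ⊢ (p1 ∨ p0)
      [Ax] p1 ⊢ p1

Result: YES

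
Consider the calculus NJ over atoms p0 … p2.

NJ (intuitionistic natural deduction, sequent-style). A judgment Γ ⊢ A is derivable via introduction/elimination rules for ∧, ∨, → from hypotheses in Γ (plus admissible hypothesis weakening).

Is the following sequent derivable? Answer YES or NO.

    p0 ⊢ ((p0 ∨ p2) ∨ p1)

Derivation trace:
[∨I₁] p0 ⊢ ((p0 ∨ p2) ∨ p1)
  [∨I₁] p0 ⊢ (p0 ∨ p2)
    [Ax] p0 ⊢ p0

Result: YES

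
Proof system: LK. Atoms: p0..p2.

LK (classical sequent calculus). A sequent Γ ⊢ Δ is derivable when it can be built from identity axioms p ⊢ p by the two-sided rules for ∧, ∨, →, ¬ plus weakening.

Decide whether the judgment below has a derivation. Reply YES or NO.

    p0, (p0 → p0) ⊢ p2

Truth-table refutation:
  v=000: Γ:[p0=F, (p0 → p0)=T] Δ:[p2=F] refutes=False
  v=001: Γ:[p0=F, (p0 → p0)=T] Δ:[p2=T] refutes=False
  v=010: Γ:[p0=F, (p0 → p0)=T] Δ:[p2=F] refutes=False
  v=011: Γ:[p0=F, (p0 → p0)=T] Δ:[p2=T] refutes=False
  v=100: Γ:[p0=T, (p0 → p0)=T] Δ:[p2=F] refutes=True  ← countermodel

Result: NO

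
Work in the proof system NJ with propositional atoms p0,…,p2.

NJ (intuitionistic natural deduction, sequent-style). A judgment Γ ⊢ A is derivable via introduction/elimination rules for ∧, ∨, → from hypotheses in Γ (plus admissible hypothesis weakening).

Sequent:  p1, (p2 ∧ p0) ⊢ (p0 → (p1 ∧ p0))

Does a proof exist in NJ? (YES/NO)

Derivation trace:
[Wk] p1, (p2 ∧ p0) ⊢ (p0 → (p1 ∧ p0))
  [→I] p1 ⊢ (p0 → (p1 ∧ p0))
    [∧I] p1, p0 ⊢ (p1 ∧ p0)
      [Ax] p1 ⊢ p1
      [Ax] p0 ⊢ p0

Result: YES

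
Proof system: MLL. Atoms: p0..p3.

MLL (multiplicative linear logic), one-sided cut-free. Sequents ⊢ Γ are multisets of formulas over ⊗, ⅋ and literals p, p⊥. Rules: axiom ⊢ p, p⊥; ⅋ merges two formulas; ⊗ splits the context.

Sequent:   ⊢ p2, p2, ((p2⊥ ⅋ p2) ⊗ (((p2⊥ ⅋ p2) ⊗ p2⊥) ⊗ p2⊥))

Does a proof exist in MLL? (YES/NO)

Proof tree:
[⊗]  ⊢ p2, p2, ((p2⊥ ⅋ p2) ⊗ (((p2⊥ ⅋ p2) ⊗ p2⊥) ⊗ p2⊥))
  [⅋]  ⊢ (p2⊥ ⅋ p2)
    [Ax]  ⊢ p2, p2⊥
  [⊗]  ⊢ p2, p2, (((p2⊥ ⅋ p2) ⊗ p2⊥) ⊗ p2⊥)
    [⊗]  ⊢ p2, ((p2⊥ ⅋ p2) ⊗ p2⊥)
      [⅋]  ⊢ (p2⊥ ⅋ p2)
        [Ax]  ⊢ p2, p2⊥
      [Ax]  ⊢ p2, p2⊥
    [Ax]  ⊢ p2, p2⊥

Result: YES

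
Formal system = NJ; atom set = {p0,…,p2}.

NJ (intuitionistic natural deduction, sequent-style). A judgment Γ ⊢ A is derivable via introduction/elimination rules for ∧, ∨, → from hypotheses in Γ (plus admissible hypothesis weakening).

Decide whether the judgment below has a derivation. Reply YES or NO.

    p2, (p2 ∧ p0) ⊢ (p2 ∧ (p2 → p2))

Proof tree:
[Wk] p2, (p2 ∧ p0) ⊢ (p2 ∧ (p2 → p2))
  [∧I] p2 ⊢ (p2 ∧ (p2 → p2))
    [Ax] p2 ⊢ p2
    [→I]  ⊢ (p2 → p2)
      [Ax] p2 ⊢ p2

Result: YES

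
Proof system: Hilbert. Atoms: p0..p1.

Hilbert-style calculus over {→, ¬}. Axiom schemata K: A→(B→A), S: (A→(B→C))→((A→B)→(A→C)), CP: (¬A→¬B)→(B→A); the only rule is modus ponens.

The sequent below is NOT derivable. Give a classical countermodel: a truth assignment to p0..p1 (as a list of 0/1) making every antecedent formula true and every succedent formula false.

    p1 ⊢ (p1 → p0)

Truth-table refutation:
  v=00: Γ:[p1=F] Δ:[(p1 → p0)=T] refutes=False
  v=01: Γ:[p1=T] Δ:[(p1 → p0)=F] refutes=True  ← countermodel

Result: [0, 1]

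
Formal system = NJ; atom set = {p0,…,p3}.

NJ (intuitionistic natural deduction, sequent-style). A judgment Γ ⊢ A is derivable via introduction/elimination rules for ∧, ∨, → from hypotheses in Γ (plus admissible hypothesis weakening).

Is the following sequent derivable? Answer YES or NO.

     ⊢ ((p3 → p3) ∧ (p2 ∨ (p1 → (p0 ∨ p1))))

Derivation (root first):
[∧I]  ⊢ ((p3 → p3) ∧ (p2 ∨ (p1 → (p0 ∨ p1))))
  [→I]  ⊢ (p3 → p3)
    [Ax] p3 ⊢ p3
  [∨I₂]  ⊢ (p2 ∨ (p1 → (p0 ∨ p1)))
    [→I]  ⊢ (p1 → (p0 ∨ p1))
      [∨I₂] p1 ⊢ (p0 ∨ p1)
        [Ax] p1 ⊢ p1

Result: YES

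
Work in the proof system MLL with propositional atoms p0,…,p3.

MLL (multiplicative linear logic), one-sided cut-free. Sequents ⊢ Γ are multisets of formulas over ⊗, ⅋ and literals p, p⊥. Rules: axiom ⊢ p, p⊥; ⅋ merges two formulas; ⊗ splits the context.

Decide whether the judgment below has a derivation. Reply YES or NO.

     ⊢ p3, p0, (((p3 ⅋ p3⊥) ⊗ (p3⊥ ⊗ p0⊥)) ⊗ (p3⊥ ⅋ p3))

Proof tree:
[⊗]  ⊢ p3, p0, (((p3 ⅋ p3⊥) ⊗ (p3⊥ ⊗ p0⊥)) ⊗ (p3⊥ ⅋ p3))
  [⊗]  ⊢ p3, p0, ((p3 ⅋ p3⊥) ⊗ (p3⊥ ⊗ p0⊥))
    [⅋]  ⊢ (p3 ⅋ p3⊥)
      [Ax]  ⊢ p3, p3⊥
    [⊗]  ⊢ p3, p0, (p3⊥ ⊗ p0⊥)
      [Ax]  ⊢ p3, p3⊥
      [Ax]  ⊢ p0, p0⊥
  [⅋]  ⊢ (p3⊥ ⅋ p3)
    [Ax]  ⊢ p3, p3⊥

Result: YES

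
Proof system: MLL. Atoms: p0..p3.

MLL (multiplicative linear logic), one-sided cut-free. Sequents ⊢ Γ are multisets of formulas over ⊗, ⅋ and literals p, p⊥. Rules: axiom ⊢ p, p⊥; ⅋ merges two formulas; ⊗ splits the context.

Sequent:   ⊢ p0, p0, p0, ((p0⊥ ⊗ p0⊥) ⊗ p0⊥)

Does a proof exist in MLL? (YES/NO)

Proof tree:
[⊗]  ⊢ p0, p0, p0, ((p0⊥ ⊗ p0⊥) ⊗ p0⊥)
  [⊗]  ⊢ p0, p0, (p0⊥ ⊗ p0⊥)
    [Ax]  ⊢ p0, p0⊥
    [Ax]  ⊢ p0, p0⊥
  [Ax]  ⊢ p0, p0⊥

Result: YES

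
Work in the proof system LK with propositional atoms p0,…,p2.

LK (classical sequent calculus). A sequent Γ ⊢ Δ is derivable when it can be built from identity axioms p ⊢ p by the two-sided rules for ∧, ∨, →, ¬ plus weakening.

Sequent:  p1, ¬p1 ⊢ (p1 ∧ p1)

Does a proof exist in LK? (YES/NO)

Derivation trace:
[¬L] p1, ¬p1 ⊢ (p1 ∧ p1)
  [∧R] p1 ⊢ p1, (p1 ∧ p1)
    [Ax] p1 ⊢ p1
    [WR] p1 ⊢ p1, p1
      [Ax] p1 ⊢ p1

Result: YES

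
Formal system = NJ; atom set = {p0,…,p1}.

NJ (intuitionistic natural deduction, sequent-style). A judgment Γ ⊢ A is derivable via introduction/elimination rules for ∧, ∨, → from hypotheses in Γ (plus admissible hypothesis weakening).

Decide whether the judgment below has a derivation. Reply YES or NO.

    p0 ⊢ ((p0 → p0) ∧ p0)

Derivation trace:
[∧I] p0 ⊢ ((p0 → p0) ∧ p0)
  [→I]  ⊢ (p0 → p0)
    [Ax] p0 ⊢ p0
  [Ax] p0 ⊢ p0

Result: YES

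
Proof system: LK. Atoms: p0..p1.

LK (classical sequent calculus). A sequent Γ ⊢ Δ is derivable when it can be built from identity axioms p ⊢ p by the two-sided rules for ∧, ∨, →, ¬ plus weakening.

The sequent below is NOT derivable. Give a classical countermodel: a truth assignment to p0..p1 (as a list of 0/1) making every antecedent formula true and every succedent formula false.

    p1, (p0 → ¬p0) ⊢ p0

Truth-table refutation:
  v=00: Γ:[p1=F, (p0 → ¬p0)=T] Δ:[p0=F] refutes=False
  v=01: Γ:[p1=T, (p0 → ¬p0)=T] Δ:[p0=F] refutes=True  ← countermodel

Result: [0, 1]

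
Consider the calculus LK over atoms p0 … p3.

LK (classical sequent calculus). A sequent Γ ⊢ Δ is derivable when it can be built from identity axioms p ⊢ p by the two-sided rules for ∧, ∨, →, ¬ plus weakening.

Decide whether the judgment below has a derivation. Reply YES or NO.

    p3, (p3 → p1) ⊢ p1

Derivation trace:
[→L] p3, (p3 → p1) ⊢ p1
  [Ax] p3 ⊢ p3
  [WR] p1 ⊢ p1, p1
    [Ax] p1 ⊢ p1

Result: YES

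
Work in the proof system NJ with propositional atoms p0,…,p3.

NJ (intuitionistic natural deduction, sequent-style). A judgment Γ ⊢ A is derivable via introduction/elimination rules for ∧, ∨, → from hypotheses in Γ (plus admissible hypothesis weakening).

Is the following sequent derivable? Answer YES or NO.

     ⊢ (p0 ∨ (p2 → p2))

Proof tree:
[∨I₂]  ⊢ (p0 ∨ (p2 → p2))
  [→I]  ⊢ (p2 → p2)
    [Ax] p2 ⊢ p2

Result: YES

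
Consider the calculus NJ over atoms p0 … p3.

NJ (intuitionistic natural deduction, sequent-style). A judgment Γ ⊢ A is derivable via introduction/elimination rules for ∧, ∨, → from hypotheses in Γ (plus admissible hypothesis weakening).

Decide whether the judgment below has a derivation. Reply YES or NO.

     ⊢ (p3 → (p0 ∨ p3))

Derivation trace:
[→I]  ⊢ (p3 → (p0 ∨ p3))
  [∨I₂] p3 ⊢ (p0 ∨ p3)
    [Ax] p3 ⊢ p3

Result: YES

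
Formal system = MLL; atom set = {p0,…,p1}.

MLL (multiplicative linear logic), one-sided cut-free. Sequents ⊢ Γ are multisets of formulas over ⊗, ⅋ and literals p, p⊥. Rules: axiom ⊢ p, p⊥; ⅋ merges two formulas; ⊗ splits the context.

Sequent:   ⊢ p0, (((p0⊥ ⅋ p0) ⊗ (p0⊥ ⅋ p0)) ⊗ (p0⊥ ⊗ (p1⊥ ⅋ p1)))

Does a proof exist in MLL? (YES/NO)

Derivation (root first):
[⊗]  ⊢ p0, (((p0⊥ ⅋ p0) ⊗ (p0⊥ ⅋ p0)) ⊗ (p0⊥ ⊗ (p1⊥ ⅋ p1)))
  [⊗]  ⊢ ((p0⊥ ⅋ p0) ⊗ (p0⊥ ⅋ p0))
    [⅋]  ⊢ (p0⊥ ⅋ p0)
      [Ax]  ⊢ p0, p0⊥
    [⅋]  ⊢ (p0⊥ ⅋ p0)
      [Ax]  ⊢ p0, p0⊥
  [⊗]  ⊢ p0, (p0⊥ ⊗ (p1⊥ ⅋ p1))
    [Ax]  ⊢ p0, p0⊥
    [⅋]  ⊢ (p1⊥ ⅋ p1)
      [Ax]  ⊢ p1, p1⊥

Result: YES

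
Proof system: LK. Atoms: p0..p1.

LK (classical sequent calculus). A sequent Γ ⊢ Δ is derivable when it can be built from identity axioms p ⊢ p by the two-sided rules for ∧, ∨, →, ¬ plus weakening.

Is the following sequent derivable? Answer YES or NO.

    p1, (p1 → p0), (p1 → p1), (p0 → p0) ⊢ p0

Proof tree:
[→L] p1, (p1 → p0), (p1 → p1), (p0 → p0) ⊢ p0
  [→L] p1, (p1 → p1), (p1 → p0) ⊢ p0
    [→L] p1, (p1 → p1) ⊢ p1
      [Ax] p1 ⊢ p1
      [Ax] p1 ⊢ p1
    [WR] p0 ⊢ p0, p0
      [Ax] p0 ⊢ p0
  [WR] p0 ⊢ p0, p0
    [Ax] p0 ⊢ p0

Result: YES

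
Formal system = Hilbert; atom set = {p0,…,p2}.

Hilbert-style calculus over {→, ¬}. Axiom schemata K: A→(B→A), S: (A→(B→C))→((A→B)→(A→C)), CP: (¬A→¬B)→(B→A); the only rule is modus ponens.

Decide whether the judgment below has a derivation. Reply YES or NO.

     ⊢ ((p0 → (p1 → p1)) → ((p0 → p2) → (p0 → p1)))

Enumerate valuations to refute Γ ⊢ Δ:
  v=000: Γ:[] Δ:[((p0 → (p1 → p1)) → ((p0 → p2) → (p0 → p1)))=T] refutes=False
  v=001: Γ:[] Δ:[((p0 → (p1 → p1)) → ((p0 → p2) → (p0 → p1)))=T] refutes=False
  v=010: Γ:[] Δ:[((p0 → (p1 → p1)) → ((p0 → p2) → (p0 → p1)))=T] refutes=False
  v=011: Γ:[] Δ:[((p0 → (p1 → p1)) → ((p0 → p2) → (p0 → p1)))=T] refutes=False
  v=100: Γ:[] Δ:[((p0 → (p1 → p1)) → ((p0 → p2) → (p0 → p1)))=T] refutes=False
  v=101: Γ:[] Δ:[((p0 → (p1 → p1)) → ((p0 → p2) → (p0 → p1)))=F] refutes=True  ← countermodel

Result: NO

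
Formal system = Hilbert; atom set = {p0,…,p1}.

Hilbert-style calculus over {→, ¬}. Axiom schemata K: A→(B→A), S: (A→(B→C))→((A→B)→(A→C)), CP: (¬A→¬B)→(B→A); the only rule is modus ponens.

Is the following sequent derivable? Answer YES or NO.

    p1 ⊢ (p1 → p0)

Search for a countermodel by truth-table:
  v=00: Γ:[p1=F] Δ:[(p1 → p0)=T] refutes=False
  v=01: Γ:[p1=T] Δ:[(p1 → p0)=F] refutes=True  ← countermodel

Result: NO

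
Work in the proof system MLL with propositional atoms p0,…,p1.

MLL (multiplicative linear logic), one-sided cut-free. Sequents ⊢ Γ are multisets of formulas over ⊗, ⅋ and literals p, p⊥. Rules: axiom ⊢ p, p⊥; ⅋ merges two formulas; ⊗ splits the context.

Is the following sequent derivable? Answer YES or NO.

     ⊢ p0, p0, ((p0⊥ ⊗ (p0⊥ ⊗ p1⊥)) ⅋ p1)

Derivation trace:
[⅋]  ⊢ p0, p0, ((p0⊥ ⊗ (p0⊥ ⊗ p1⊥)) ⅋ p1)
  [⊗]  ⊢ p0, p0, p1, (p0⊥ ⊗ (p0⊥ ⊗ p1⊥))
    [Ax]  ⊢ p0, p0⊥
    [⊗]  ⊢ p0, p1, (p0⊥ ⊗ p1⊥)
      [Ax]  ⊢ p0, p0⊥
      [Ax]  ⊢ p1, p1⊥

Result: YES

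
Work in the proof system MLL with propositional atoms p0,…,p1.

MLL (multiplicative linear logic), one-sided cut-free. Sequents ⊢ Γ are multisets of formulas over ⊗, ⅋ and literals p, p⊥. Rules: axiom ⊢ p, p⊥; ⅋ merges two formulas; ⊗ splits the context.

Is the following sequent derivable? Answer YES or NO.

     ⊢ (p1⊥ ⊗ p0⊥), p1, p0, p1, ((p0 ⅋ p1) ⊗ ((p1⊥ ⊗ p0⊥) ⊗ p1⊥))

Proof tree:
[⊗]  ⊢ (p1⊥ ⊗ p0⊥), p1, p0, p1, ((p0 ⅋ p1) ⊗ ((p1⊥ ⊗ p0⊥) ⊗ p1⊥))
  [⅋]  ⊢ (p1⊥ ⊗ p0⊥), (p0 ⅋ p1)
    [⊗]  ⊢ p1, p0, (p1⊥ ⊗ p0⊥)
      [Ax]  ⊢ p1, p1⊥
      [Ax]  ⊢ p0, p0⊥
  [⊗]  ⊢ p1, p0, p1, ((p1⊥ ⊗ p0⊥) ⊗ p1⊥)
    [⊗]  ⊢ p1, p0, (p1⊥ ⊗ p0⊥)
      [Ax]  ⊢ p1, p1⊥
      [Ax]  ⊢ p0, p0⊥
    [Ax]  ⊢ p1, p1⊥

Result: YES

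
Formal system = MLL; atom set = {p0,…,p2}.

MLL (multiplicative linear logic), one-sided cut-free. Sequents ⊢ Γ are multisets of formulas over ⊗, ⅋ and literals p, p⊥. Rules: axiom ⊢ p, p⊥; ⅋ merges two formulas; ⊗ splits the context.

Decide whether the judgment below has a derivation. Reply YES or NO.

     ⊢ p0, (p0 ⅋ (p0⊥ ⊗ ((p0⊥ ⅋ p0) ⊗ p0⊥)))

Derivation trace:
[⅋]  ⊢ p0, (p0 ⅋ (p0⊥ ⊗ ((p0⊥ ⅋ p0) ⊗ p0⊥)))
  [⊗]  ⊢ p0, p0, (p0⊥ ⊗ ((p0⊥ ⅋ p0) ⊗ p0⊥))
    [Ax]  ⊢ p0, p0⊥
    [⊗]  ⊢ p0, ((p0⊥ ⅋ p0) ⊗ p0⊥)
      [⅋]  ⊢ (p0⊥ ⅋ p0)
        [Ax]  ⊢ p0, p0⊥
      [Ax]  ⊢ p0, p0⊥

Result: YES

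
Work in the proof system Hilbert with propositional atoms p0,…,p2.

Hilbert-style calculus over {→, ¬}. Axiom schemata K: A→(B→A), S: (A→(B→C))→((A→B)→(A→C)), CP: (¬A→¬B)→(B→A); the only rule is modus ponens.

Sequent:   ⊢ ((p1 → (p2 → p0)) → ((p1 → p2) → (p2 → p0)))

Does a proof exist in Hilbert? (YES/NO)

Truth-table refutation:
  v=000: Γ:[] Δ:[((p1 → (p2 → p0)) → ((p1 → p2) → (p2 → p0)))=T] refutes=False
  v=001: Γ:[] Δ:[((p1 → (p2 → p0)) → ((p1 → p2) → (p2 → p0)))=F] refutes=True  ← countermodel

Result: NO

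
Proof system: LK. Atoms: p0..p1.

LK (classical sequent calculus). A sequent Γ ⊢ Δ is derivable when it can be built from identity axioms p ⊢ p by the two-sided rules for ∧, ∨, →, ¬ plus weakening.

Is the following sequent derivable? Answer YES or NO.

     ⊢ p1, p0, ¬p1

Proof tree:
[¬R]  ⊢ p1, p0, ¬p1
  [WR] p1 ⊢ p1, p0
    [Ax] p1 ⊢ p1

Result: YES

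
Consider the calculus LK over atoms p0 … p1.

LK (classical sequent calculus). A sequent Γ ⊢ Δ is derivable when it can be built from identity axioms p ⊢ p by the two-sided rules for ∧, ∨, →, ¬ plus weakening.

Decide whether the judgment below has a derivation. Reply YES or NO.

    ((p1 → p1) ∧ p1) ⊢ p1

Derivation trace:
[∧L] ((p1 → p1) ∧ p1) ⊢ p1
  [→L] p1, (p1 → p1) ⊢ p1
    [Ax] p1 ⊢ p1
    [Ax] p1 ⊢ p1

Result: YES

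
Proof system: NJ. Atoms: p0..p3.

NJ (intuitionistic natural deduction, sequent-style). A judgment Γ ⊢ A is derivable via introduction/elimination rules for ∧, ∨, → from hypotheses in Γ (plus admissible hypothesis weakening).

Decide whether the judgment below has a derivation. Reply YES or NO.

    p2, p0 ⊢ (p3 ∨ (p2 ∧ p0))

Derivation trace:
[∨I₂] p2, p0 ⊢ (p3 ∨ (p2 ∧ p0))
  [∧I] p2, p0 ⊢ (p2 ∧ p0)
    [Ax] p2 ⊢ p2
    [Ax] p0 ⊢ p0

Result: YES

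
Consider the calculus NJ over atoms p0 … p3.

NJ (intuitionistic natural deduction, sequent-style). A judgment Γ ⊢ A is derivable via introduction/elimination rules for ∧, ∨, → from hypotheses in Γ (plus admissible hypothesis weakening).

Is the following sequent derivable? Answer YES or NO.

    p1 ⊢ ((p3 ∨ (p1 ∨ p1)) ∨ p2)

Derivation trace:
[∨I₁] p1 ⊢ ((p3 ∨ (p1 ∨ p1)) ∨ p2)
  [∨I₂] p1 ⊢ (p3 ∨ (p1 ∨ p1))
    [∨I₂] p1 ⊢ (p1 ∨ p1)
      [Ax] p1 ⊢ p1

Result: YES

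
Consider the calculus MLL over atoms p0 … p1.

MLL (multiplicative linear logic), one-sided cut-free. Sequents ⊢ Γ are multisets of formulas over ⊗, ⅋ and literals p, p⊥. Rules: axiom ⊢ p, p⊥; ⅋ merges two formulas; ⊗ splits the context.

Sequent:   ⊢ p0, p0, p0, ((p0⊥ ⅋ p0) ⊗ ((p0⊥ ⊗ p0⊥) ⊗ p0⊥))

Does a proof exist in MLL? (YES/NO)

Proof tree:
[⊗]  ⊢ p0, p0, p0, ((p0⊥ ⅋ p0) ⊗ ((p0⊥ ⊗ p0⊥) ⊗ p0⊥))
  [⅋]  ⊢ (p0⊥ ⅋ p0)
    [Ax]  ⊢ p0, p0⊥
  [⊗]  ⊢ p0, p0, p0, ((p0⊥ ⊗ p0⊥) ⊗ p0⊥)
    [⊗]  ⊢ p0, p0, (p0⊥ ⊗ p0⊥)
      [Ax]  ⊢ p0, p0⊥
      [Ax]  ⊢ p0, p0⊥
    [Ax]  ⊢ p0, p0⊥

Result: YES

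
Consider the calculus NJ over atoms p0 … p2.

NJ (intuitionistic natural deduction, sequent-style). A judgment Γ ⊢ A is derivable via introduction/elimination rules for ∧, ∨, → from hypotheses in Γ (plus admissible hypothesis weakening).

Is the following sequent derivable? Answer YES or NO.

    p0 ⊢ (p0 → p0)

Derivation (root first):
[Wk] p0 ⊢ (p0 → p0)
  [→I]  ⊢ (p0 → p0)
    [Ax] p0 ⊢ p0

Result: YES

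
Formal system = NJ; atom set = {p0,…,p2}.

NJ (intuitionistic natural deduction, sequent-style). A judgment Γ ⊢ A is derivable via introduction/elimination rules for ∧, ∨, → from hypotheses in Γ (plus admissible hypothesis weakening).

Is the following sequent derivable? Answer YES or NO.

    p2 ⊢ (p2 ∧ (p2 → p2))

Proof tree:
[∧I] p2 ⊢ (p2 ∧ (p2 → p2))
  [Ax] p2 ⊢ p2
  [→I]  ⊢ (p2 → p2)
    [Ax] p2 ⊢ p2

Result: YES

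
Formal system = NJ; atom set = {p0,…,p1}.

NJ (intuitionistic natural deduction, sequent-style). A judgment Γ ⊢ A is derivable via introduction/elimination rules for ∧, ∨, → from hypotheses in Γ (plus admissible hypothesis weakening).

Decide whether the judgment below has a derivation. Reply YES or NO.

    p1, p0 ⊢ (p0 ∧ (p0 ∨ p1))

Derivation trace:
[∧I] p1, p0 ⊢ (p0 ∧ (p0 ∨ p1))
  [Wk] p0, p1 ⊢ p0
    [Ax] p0 ⊢ p0
  [∨I₂] p1 ⊢ (p0 ∨ p1)
    [Ax] p1 ⊢ p1

Result: YES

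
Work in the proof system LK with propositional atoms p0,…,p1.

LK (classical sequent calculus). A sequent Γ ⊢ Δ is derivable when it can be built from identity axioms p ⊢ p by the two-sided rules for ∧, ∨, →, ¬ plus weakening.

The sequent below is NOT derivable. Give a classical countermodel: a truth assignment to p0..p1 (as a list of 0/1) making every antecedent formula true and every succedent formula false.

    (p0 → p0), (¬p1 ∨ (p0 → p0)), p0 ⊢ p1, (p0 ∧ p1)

Search for a countermodel by truth-table:
  v=00: Γ:[(p0 → p0)=T, (¬p1 ∨ (p0 → p0))=T, p0=F] Δ:[p1=F, (p0 ∧ p1)=F] refutes=False
  v=01: Γ:[(p0 → p0)=T, (¬p1 ∨ (p0 → p0))=T, p0=F] Δ:[p1=T, (p0 ∧ p1)=F] refutes=False
  v=10: Γ:[(p0 → p0)=T, (¬p1 ∨ (p0 → p0))=T, p0=T] Δ:[p1=F, (p0 ∧ p1)=F] refutes=True  ← countermodel

Result: [1, 0]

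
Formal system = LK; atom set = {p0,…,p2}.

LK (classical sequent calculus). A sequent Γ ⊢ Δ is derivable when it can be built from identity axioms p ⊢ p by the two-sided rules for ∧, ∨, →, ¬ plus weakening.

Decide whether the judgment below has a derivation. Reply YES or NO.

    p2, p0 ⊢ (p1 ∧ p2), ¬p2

Truth-table refutation:
  v=000: Γ:[p2=F, p0=F] Δ:[(p1 ∧ p2)=F, ¬p2=T] refutes=False
  v=001: Γ:[p2=T, p0=F] Δ:[(p1 ∧ p2)=F, ¬p2=F] refutes=False
  v=010: Γ:[p2=F, p0=F] Δ:[(p1 ∧ p2)=F, ¬p2=T] refutes=False
  v=011: Γ:[p2=T, p0=F] Δ:[(p1 ∧ p2)=T, ¬p2=F] refutes=False
  v=100: Γ:[p2=F, p0=T] Δ:[(p1 ∧ p2)=F, ¬p2=T] refutes=False
  v=101: Γ:[p2=T, p0=T] Δ:[(p1 ∧ p2)=F, ¬p2=F] refutes=True  ← countermodel

Result: NO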